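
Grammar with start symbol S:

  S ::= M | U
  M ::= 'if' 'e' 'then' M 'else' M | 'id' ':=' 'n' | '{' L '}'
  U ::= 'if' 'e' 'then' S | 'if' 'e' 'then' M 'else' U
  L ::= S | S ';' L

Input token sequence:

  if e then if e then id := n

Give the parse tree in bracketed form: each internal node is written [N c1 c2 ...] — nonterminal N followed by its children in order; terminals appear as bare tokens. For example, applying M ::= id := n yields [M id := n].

[S [U if e then [S [U if e then [S [M id := n]]]]]]

S
U
if e then S
if e then U
if e then if e then S
if e then if e then M
if e then if e then id := n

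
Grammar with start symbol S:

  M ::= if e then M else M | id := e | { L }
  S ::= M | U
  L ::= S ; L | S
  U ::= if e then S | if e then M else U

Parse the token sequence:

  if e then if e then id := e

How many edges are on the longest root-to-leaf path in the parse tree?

[S [U if e then [S [U if e then [S [M id := e]]]]]]

6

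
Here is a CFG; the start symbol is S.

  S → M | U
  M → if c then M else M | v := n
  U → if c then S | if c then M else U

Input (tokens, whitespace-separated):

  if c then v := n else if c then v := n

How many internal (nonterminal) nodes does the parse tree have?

[S [U if c then [M v := n] else [U if c then [S [M v := n]]]]]

6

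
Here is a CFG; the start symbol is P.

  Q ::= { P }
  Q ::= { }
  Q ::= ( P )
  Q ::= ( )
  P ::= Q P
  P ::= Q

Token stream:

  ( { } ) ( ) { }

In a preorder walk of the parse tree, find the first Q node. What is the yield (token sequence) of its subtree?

[P [Q ( [P [Q { }]] )] [P [Q ( )] [P [Q { }]]]]

( { } )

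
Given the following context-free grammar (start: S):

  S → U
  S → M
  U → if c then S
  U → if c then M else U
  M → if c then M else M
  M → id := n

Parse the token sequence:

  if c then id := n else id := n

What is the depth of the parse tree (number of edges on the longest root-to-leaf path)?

[S [M if c then [M id := n] else [M id := n]]]

3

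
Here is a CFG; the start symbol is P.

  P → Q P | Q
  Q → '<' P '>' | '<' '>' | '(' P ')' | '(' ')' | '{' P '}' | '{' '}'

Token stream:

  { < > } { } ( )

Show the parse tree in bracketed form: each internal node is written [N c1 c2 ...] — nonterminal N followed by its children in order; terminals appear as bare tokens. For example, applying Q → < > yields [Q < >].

P
Q P
{ P } P
{ Q } P
{ < > } P
{ < > } Q P
{ < > } { } P
{ < > } { } Q
{ < > } { } ( )

[P [Q { [P [Q < >]] }] [P [Q { }] [P [Q ( )]]]]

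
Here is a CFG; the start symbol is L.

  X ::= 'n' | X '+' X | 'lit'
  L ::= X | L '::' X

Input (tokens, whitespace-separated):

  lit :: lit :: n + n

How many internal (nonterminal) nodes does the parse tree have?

8

[L [L [L [X lit]] :: [X lit]] :: [X [X n] + [X n]]]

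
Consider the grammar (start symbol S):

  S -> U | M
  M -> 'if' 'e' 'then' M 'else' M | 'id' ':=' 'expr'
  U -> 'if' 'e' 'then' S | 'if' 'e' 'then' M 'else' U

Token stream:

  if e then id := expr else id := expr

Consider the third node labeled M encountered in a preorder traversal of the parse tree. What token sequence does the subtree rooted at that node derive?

[S [M if e then [M id := expr] else [M id := expr]]]

id := expr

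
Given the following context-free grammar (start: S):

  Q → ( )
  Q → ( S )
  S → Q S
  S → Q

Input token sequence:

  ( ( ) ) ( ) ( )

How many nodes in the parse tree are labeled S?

4

[S [Q ( [S [Q ( )]] )] [S [Q ( )] [S [Q ( )]]]]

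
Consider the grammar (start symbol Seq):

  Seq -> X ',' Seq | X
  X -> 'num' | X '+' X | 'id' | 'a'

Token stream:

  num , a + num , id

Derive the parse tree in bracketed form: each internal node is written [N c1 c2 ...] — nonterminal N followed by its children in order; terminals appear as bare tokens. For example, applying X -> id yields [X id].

[Seq [X num] , [Seq [X [X a] + [X num]] , [Seq [X id]]]]

Seq
X , Seq
num , Seq
num , X , Seq
num , X + X , Seq
num , a + X , Seq
num , a + num , Seq
num , a + num , X
num , a + num , id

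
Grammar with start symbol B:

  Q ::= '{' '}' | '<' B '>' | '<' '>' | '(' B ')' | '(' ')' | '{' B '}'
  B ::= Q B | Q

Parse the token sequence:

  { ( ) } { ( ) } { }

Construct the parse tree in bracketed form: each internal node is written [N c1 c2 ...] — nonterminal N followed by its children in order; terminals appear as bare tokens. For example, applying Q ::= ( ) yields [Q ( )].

B
Q B
{ B } B
{ Q } B
{ ( ) } B
{ ( ) } Q B
{ ( ) } { B } B
{ ( ) } { Q } B
{ ( ) } { ( ) } B
{ ( ) } { ( ) } Q
{ ( ) } { ( ) } { }

[B [Q { [B [Q ( )]] }] [B [Q { [B [Q ( )]] }] [B [Q { }]]]]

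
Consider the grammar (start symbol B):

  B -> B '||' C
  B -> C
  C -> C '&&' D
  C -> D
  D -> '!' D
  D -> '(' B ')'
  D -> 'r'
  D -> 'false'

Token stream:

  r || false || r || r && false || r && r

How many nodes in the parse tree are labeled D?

[B [B [B [B [B [C [D r]]] || [C [D false]]] || [C [D r]]] || [C [C [D r]] && [D false]]] || [C [C [D r]] && [D r]]]

7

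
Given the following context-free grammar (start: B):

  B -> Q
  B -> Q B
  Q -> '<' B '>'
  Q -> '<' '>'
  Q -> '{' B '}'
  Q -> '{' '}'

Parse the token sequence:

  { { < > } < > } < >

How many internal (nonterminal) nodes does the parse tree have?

10

[B [Q { [B [Q { [B [Q < >]] }] [B [Q < >]]] }] [B [Q < >]]]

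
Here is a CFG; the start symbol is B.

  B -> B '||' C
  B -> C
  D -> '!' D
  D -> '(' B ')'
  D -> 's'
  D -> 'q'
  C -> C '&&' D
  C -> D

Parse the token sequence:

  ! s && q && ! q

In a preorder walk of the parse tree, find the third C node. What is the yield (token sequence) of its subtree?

! s

[B [C [C [C [D ! [D s]]] && [D q]] && [D ! [D q]]]]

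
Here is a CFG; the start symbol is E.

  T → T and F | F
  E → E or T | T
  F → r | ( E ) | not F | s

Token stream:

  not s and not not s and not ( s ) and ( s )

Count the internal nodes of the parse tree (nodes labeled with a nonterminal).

19

[E [T [T [T [T [F not [F s]]] and [F not [F not [F s]]]] and [F not [F ( [E [T [F s]]] )]]] and [F ( [E [T [F s]]] )]]]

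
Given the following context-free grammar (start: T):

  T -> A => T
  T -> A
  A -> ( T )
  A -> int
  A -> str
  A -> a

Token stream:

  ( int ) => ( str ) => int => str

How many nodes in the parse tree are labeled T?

[T [A ( [T [A int]] )] => [T [A ( [T [A str]] )] => [T [A int] => [T [A str]]]]]

6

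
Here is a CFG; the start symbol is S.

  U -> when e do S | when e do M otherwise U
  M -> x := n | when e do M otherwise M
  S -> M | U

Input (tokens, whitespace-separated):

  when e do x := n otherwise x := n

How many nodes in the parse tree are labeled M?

3

[S [M when e do [M x := n] otherwise [M x := n]]]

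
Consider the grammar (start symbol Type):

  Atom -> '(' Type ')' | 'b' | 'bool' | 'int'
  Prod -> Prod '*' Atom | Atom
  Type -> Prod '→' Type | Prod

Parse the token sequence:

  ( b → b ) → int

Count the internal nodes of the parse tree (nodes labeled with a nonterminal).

12

[Type [Prod [Atom ( [Type [Prod [Atom b]] → [Type [Prod [Atom b]]]] )]] → [Type [Prod [Atom int]]]]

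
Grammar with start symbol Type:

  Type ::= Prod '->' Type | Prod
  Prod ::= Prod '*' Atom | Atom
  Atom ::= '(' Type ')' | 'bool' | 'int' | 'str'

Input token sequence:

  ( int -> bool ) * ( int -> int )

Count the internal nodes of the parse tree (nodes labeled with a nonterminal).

[Type [Prod [Prod [Atom ( [Type [Prod [Atom int]] -> [Type [Prod [Atom bool]]]] )]] * [Atom ( [Type [Prod [Atom int]] -> [Type [Prod [Atom int]]]] )]]]

17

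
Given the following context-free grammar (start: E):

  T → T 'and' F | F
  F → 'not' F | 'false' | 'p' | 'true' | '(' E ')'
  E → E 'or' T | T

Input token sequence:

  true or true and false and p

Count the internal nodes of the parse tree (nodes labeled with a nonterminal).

[E [E [T [F true]]] or [T [T [T [F true]] and [F false]] and [F p]]]

10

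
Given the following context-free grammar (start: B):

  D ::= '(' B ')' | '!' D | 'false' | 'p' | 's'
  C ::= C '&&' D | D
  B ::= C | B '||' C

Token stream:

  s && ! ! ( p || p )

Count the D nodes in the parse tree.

6

[B [C [C [D s]] && [D ! [D ! [D ( [B [B [C [D p]]] || [C [D p]]] )]]]]]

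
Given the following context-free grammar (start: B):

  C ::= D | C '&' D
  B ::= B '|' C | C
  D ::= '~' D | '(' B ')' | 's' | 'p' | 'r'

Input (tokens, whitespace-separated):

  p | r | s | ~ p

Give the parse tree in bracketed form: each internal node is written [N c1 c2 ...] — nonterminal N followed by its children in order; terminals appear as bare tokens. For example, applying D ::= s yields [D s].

[B [B [B [B [C [D p]]] | [C [D r]]] | [C [D s]]] | [C [D ~ [D p]]]]

B
B | C
B | C | C
B | C | C | C
C | C | C | C
D | C | C | C
p | C | C | C
p | D | C | C
p | r | C | C
p | r | D | C
p | r | s | C
p | r | s | D
p | r | s | ~ D
p | r | s | ~ p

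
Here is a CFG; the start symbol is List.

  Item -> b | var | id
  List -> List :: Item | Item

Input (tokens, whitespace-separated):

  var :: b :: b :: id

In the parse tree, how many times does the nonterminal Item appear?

4

[List [List [List [List [Item var]] :: [Item b]] :: [Item b]] :: [Item id]]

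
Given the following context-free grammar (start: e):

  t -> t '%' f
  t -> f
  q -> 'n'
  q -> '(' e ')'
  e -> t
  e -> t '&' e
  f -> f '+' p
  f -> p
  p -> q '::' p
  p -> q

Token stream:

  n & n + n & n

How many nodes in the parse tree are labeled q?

4

[e [t [f [p [q n]]]] & [e [t [f [f [p [q n]]] + [p [q n]]]] & [e [t [f [p [q n]]]]]]]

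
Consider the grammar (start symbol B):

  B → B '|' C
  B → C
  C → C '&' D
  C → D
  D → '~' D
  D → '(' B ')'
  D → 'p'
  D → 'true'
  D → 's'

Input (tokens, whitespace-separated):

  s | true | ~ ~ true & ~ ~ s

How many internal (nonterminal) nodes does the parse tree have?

[B [B [B [C [D s]]] | [C [D true]]] | [C [C [D ~ [D ~ [D true]]]] & [D ~ [D ~ [D s]]]]]

15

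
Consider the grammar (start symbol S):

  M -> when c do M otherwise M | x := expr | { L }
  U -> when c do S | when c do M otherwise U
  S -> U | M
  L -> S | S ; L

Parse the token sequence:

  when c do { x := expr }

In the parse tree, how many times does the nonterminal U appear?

[S [U when c do [S [M { [L [S [M x := expr]]] }]]]]

1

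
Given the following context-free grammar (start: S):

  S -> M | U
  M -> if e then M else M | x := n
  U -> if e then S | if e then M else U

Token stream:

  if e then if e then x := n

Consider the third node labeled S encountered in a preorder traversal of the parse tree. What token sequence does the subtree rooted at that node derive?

[S [U if e then [S [U if e then [S [M x := n]]]]]]

x := n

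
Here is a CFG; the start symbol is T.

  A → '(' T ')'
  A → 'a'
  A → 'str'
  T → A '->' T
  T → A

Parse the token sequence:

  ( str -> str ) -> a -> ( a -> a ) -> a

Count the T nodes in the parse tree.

[T [A ( [T [A str] -> [T [A str]]] )] -> [T [A a] -> [T [A ( [T [A a] -> [T [A a]]] )] -> [T [A a]]]]]

8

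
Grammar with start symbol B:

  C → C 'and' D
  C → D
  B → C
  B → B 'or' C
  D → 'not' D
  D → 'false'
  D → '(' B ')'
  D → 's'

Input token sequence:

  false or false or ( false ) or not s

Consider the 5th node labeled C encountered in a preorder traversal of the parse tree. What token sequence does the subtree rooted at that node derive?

[B [B [B [B [C [D false]]] or [C [D false]]] or [C [D ( [B [C [D false]]] )]]] or [C [D not [D s]]]]

not s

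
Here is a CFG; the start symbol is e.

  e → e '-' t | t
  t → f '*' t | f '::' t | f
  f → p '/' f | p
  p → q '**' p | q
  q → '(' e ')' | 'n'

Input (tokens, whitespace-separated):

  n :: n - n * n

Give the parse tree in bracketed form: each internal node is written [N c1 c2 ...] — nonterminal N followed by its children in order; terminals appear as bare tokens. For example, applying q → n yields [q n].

e
e - t
t - t
f :: t - t
p :: t - t
q :: t - t
n :: t - t
n :: f - t
n :: p - t
n :: q - t
n :: n - t
n :: n - f * t
n :: n - p * t
n :: n - q * t
n :: n - n * t
n :: n - n * f
n :: n - n * p
n :: n - n * q
n :: n - n * n

[e [e [t [f [p [q n]]] :: [t [f [p [q n]]]]]] - [t [f [p [q n]]] * [t [f [p [q n]]]]]]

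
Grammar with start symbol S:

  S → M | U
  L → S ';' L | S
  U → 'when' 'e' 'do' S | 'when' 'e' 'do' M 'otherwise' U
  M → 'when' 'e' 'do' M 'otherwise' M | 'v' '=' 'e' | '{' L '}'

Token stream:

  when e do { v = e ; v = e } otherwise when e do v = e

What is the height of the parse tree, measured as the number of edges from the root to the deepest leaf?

[S [U when e do [M { [L [S [M v = e]] ; [L [S [M v = e]]]] }] otherwise [U when e do [S [M v = e]]]]]

7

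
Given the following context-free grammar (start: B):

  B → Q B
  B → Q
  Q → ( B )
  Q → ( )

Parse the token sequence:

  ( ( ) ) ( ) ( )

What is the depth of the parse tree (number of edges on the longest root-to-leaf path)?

4

[B [Q ( [B [Q ( )]] )] [B [Q ( )] [B [Q ( )]]]]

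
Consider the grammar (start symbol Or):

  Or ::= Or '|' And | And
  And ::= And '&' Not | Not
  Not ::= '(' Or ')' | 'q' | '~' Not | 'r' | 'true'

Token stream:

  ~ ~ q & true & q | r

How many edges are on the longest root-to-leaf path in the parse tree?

8

[Or [Or [And [And [And [Not ~ [Not ~ [Not q]]]] & [Not true]] & [Not q]]] | [And [Not r]]]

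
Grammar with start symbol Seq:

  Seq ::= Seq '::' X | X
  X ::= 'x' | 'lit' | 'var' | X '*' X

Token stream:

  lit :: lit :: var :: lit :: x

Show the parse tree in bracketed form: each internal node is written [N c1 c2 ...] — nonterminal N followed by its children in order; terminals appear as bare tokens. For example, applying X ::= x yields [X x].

Seq
Seq :: X
Seq :: X :: X
Seq :: X :: X :: X
Seq :: X :: X :: X :: X
X :: X :: X :: X :: X
lit :: X :: X :: X :: X
lit :: lit :: X :: X :: X
lit :: lit :: var :: X :: X
lit :: lit :: var :: lit :: X
lit :: lit :: var :: lit :: x

[Seq [Seq [Seq [Seq [Seq [X lit]] :: [X lit]] :: [X var]] :: [X lit]] :: [X x]]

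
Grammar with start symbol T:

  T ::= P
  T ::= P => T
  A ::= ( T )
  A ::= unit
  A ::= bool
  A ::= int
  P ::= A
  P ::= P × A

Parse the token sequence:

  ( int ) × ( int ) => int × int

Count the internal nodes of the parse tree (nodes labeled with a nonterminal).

16

[T [P [P [A ( [T [P [A int]]] )]] × [A ( [T [P [A int]]] )]] => [T [P [P [A int]] × [A int]]]]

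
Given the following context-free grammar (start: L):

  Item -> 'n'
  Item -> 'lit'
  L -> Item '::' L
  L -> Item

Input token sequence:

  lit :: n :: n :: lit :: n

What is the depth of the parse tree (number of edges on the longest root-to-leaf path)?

6

[L [Item lit] :: [L [Item n] :: [L [Item n] :: [L [Item lit] :: [L [Item n]]]]]]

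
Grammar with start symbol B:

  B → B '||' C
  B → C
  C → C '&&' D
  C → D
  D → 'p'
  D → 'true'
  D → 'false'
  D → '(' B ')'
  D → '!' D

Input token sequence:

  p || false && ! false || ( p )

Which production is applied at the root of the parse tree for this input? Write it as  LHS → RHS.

[B [B [B [C [D p]]] || [C [C [D false]] && [D ! [D false]]]] || [C [D ( [B [C [D p]]] )]]]

B → B '||' C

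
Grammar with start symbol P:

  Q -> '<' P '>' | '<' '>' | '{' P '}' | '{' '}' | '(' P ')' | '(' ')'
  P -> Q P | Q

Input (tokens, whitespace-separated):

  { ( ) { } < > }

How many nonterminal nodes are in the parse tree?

8

[P [Q { [P [Q ( )] [P [Q { }] [P [Q < >]]]] }]]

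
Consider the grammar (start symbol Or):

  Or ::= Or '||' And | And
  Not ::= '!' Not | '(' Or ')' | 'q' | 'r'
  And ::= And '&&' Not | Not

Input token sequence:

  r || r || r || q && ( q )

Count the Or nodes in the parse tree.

[Or [Or [Or [Or [And [Not r]]] || [And [Not r]]] || [And [Not r]]] || [And [And [Not q]] && [Not ( [Or [And [Not q]]] )]]]

5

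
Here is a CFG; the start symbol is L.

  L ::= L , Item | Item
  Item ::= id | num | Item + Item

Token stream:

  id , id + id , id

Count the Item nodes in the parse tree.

5

[L [L [L [Item id]] , [Item [Item id] + [Item id]]] , [Item id]]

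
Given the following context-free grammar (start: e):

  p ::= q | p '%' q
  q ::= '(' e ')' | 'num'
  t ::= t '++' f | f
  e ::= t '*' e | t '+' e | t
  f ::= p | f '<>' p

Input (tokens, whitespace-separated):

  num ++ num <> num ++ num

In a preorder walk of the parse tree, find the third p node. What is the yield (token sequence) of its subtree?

[e [t [t [t [f [p [q num]]]] ++ [f [f [p [q num]]] <> [p [q num]]]] ++ [f [p [q num]]]]]

num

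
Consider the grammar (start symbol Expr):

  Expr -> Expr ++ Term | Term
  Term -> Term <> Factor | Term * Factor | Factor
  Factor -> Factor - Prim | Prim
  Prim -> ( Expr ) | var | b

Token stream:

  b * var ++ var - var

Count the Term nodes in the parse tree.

[Expr [Expr [Term [Term [Factor [Prim b]]] * [Factor [Prim var]]]] ++ [Term [Factor [Factor [Prim var]] - [Prim var]]]]

3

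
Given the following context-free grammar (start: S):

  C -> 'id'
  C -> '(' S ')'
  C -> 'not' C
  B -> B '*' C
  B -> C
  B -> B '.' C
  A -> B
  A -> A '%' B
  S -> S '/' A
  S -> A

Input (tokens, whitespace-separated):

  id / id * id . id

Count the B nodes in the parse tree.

4

[S [S [A [B [C id]]]] / [A [B [B [B [C id]] * [C id]] . [C id]]]]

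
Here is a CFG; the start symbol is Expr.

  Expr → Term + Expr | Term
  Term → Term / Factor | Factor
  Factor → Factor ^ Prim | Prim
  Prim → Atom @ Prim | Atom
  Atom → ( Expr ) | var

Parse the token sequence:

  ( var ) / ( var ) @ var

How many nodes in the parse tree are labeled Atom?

[Expr [Term [Term [Factor [Prim [Atom ( [Expr [Term [Factor [Prim [Atom var]]]]] )]]]] / [Factor [Prim [Atom ( [Expr [Term [Factor [Prim [Atom var]]]]] )] @ [Prim [Atom var]]]]]]

5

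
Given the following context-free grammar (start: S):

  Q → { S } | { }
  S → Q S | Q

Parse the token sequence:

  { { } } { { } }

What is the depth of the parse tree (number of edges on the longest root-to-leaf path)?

5

[S [Q { [S [Q { }]] }] [S [Q { [S [Q { }]] }]]]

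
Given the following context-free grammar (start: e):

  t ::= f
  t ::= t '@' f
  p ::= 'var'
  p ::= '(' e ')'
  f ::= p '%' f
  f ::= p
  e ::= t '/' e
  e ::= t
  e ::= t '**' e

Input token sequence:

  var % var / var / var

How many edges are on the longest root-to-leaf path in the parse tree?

[e [t [f [p var] % [f [p var]]]] / [e [t [f [p var]]] / [e [t [f [p var]]]]]]

6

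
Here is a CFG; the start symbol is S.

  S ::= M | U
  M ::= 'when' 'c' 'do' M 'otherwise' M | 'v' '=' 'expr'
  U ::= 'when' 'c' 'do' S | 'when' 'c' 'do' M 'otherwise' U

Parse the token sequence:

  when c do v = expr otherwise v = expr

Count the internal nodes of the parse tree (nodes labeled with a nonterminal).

[S [M when c do [M v = expr] otherwise [M v = expr]]]

4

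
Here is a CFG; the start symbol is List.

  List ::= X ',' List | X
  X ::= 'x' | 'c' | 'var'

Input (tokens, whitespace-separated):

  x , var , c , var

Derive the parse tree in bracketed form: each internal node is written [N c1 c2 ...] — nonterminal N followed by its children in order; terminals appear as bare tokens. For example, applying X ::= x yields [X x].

[List [X x] , [List [X var] , [List [X c] , [List [X var]]]]]

List
X , List
x , List
x , X , List
x , var , List
x , var , X , List
x , var , c , List
x , var , c , X
x , var , c , var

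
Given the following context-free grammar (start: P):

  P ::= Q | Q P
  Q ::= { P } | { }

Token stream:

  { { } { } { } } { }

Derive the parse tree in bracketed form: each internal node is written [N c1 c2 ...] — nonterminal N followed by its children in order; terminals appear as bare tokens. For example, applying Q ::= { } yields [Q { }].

P
Q P
{ P } P
{ Q P } P
{ { } P } P
{ { } Q P } P
{ { } { } P } P
{ { } { } Q } P
{ { } { } { } } P
{ { } { } { } } Q
{ { } { } { } } { }

[P [Q { [P [Q { }] [P [Q { }] [P [Q { }]]]] }] [P [Q { }]]]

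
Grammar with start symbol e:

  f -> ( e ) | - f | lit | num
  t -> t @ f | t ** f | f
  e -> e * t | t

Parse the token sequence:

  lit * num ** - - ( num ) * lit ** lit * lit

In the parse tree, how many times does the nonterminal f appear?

9

[e [e [e [e [t [f lit]]] * [t [t [f num]] ** [f - [f - [f ( [e [t [f num]]] )]]]]] * [t [t [f lit]] ** [f lit]]] * [t [f lit]]]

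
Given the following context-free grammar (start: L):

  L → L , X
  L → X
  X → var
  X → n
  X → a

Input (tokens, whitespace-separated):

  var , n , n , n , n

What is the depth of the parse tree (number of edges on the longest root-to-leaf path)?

[L [L [L [L [L [X var]] , [X n]] , [X n]] , [X n]] , [X n]]

6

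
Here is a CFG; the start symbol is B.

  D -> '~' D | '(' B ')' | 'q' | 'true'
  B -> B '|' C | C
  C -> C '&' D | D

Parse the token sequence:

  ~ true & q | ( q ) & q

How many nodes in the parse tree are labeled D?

6

[B [B [C [C [D ~ [D true]]] & [D q]]] | [C [C [D ( [B [C [D q]]] )]] & [D q]]]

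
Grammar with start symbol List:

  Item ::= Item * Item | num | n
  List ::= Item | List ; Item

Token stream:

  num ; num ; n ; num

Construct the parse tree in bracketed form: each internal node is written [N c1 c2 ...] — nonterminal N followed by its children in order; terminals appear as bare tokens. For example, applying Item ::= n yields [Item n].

List
List ; Item
List ; Item ; Item
List ; Item ; Item ; Item
Item ; Item ; Item ; Item
num ; Item ; Item ; Item
num ; num ; Item ; Item
num ; num ; n ; Item
num ; num ; n ; num

[List [List [List [List [Item num]] ; [Item num]] ; [Item n]] ; [Item num]]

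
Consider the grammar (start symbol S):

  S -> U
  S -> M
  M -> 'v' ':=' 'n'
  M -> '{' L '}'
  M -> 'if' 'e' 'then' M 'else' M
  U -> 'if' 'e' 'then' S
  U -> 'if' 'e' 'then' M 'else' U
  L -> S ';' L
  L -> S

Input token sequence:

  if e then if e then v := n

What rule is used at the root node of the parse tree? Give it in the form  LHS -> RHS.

S -> U

[S [U if e then [S [U if e then [S [M v := n]]]]]]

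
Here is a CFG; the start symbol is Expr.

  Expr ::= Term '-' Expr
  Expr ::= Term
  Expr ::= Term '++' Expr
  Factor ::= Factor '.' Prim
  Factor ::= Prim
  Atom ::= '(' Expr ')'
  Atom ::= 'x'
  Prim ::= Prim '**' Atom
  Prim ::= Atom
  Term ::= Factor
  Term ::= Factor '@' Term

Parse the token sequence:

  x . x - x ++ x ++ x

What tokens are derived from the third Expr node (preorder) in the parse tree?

[Expr [Term [Factor [Factor [Prim [Atom x]]] . [Prim [Atom x]]]] - [Expr [Term [Factor [Prim [Atom x]]]] ++ [Expr [Term [Factor [Prim [Atom x]]]] ++ [Expr [Term [Factor [Prim [Atom x]]]]]]]]

x ++ x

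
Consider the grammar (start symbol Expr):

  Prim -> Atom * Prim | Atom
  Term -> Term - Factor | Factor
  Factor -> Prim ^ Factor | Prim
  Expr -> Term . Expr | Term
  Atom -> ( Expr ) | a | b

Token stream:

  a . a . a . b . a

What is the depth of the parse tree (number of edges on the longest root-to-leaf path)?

[Expr [Term [Factor [Prim [Atom a]]]] . [Expr [Term [Factor [Prim [Atom a]]]] . [Expr [Term [Factor [Prim [Atom a]]]] . [Expr [Term [Factor [Prim [Atom b]]]] . [Expr [Term [Factor [Prim [Atom a]]]]]]]]]

9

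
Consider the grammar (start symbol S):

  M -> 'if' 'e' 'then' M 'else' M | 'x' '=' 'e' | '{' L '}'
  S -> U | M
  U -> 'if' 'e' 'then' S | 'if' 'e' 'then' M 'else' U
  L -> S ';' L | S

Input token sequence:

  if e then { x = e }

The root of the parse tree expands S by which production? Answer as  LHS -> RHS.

[S [U if e then [S [M { [L [S [M x = e]]] }]]]]

S -> U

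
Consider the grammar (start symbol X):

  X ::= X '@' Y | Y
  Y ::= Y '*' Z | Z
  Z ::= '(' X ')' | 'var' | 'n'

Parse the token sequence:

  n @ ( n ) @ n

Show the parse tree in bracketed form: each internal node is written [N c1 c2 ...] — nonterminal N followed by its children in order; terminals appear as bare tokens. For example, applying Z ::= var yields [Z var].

[X [X [X [Y [Z n]]] @ [Y [Z ( [X [Y [Z n]]] )]]] @ [Y [Z n]]]

X
X @ Y
X @ Y @ Y
Y @ Y @ Y
Z @ Y @ Y
n @ Y @ Y
n @ Z @ Y
n @ ( X ) @ Y
n @ ( Y ) @ Y
n @ ( Z ) @ Y
n @ ( n ) @ Y
n @ ( n ) @ Z
n @ ( n ) @ n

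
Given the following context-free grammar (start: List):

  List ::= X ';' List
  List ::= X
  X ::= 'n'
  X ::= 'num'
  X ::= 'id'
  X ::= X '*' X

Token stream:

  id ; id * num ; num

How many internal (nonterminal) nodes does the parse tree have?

8

[List [X id] ; [List [X [X id] * [X num]] ; [List [X num]]]]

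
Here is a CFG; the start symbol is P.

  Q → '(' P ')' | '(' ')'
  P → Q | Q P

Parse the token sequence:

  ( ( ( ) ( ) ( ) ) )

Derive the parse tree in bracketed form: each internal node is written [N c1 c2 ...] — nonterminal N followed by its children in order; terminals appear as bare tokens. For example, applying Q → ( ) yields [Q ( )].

[P [Q ( [P [Q ( [P [Q ( )] [P [Q ( )] [P [Q ( )]]]] )]] )]]

P
Q
( P )
( Q )
( ( P ) )
( ( Q P ) )
( ( ( ) P ) )
( ( ( ) Q P ) )
( ( ( ) ( ) P ) )
( ( ( ) ( ) Q ) )
( ( ( ) ( ) ( ) ) )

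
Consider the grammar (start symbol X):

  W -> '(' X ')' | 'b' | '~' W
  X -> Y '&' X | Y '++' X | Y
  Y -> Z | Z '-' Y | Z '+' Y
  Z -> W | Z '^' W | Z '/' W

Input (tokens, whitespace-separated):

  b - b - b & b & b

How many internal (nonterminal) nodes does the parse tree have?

18

[X [Y [Z [W b]] - [Y [Z [W b]] - [Y [Z [W b]]]]] & [X [Y [Z [W b]]] & [X [Y [Z [W b]]]]]]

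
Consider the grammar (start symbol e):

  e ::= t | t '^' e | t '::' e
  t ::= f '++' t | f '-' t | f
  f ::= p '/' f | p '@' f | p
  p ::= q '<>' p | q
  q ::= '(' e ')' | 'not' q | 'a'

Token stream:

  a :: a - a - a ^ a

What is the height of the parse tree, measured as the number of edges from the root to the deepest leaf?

8

[e [t [f [p [q a]]]] :: [e [t [f [p [q a]]] - [t [f [p [q a]]] - [t [f [p [q a]]]]]] ^ [e [t [f [p [q a]]]]]]]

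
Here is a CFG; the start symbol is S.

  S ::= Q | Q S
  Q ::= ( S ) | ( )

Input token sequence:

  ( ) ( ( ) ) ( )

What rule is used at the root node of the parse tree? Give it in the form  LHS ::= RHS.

S ::= Q S

[S [Q ( )] [S [Q ( [S [Q ( )]] )] [S [Q ( )]]]]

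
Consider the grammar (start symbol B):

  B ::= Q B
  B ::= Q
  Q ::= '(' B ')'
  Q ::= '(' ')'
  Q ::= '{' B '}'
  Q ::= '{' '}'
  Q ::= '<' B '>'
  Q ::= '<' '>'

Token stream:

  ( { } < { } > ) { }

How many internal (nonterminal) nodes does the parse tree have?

[B [Q ( [B [Q { }] [B [Q < [B [Q { }]] >]]] )] [B [Q { }]]]

10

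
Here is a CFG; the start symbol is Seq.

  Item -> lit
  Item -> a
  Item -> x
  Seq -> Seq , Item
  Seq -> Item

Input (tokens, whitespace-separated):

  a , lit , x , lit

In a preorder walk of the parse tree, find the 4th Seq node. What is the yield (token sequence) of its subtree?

a

[Seq [Seq [Seq [Seq [Item a]] , [Item lit]] , [Item x]] , [Item lit]]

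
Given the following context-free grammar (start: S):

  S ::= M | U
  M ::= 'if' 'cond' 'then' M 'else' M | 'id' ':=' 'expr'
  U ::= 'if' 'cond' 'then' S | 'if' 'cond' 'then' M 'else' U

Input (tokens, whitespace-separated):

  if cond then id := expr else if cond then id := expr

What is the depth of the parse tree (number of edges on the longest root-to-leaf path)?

5

[S [U if cond then [M id := expr] else [U if cond then [S [M id := expr]]]]]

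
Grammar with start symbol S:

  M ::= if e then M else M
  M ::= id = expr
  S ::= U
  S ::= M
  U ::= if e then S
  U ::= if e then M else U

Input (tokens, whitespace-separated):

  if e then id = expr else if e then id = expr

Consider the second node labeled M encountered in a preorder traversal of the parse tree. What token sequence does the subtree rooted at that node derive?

id = expr

[S [U if e then [M id = expr] else [U if e then [S [M id = expr]]]]]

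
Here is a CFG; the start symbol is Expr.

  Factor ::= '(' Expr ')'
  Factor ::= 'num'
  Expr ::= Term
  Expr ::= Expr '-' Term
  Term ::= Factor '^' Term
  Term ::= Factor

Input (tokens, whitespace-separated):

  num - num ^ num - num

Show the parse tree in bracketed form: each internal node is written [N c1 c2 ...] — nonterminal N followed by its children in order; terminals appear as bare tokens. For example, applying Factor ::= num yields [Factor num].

[Expr [Expr [Expr [Term [Factor num]]] - [Term [Factor num] ^ [Term [Factor num]]]] - [Term [Factor num]]]

Expr
Expr - Term
Expr - Term - Term
Term - Term - Term
Factor - Term - Term
num - Term - Term
num - Factor ^ Term - Term
num - num ^ Term - Term
num - num ^ Factor - Term
num - num ^ num - Term
num - num ^ num - Factor
num - num ^ num - num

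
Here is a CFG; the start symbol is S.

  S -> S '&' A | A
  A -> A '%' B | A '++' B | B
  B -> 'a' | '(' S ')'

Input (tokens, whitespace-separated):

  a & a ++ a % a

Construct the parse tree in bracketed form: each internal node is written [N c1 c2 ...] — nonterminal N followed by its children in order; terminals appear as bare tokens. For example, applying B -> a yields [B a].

S
S & A
A & A
B & A
a & A
a & A % B
a & A ++ B % B
a & B ++ B % B
a & a ++ B % B
a & a ++ a % B
a & a ++ a % a

[S [S [A [B a]]] & [A [A [A [B a]] ++ [B a]] % [B a]]]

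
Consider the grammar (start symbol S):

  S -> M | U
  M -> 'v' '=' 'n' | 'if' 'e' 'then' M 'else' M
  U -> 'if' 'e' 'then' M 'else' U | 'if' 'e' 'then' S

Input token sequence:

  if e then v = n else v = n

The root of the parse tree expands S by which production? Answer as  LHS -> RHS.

[S [M if e then [M v = n] else [M v = n]]]

S -> M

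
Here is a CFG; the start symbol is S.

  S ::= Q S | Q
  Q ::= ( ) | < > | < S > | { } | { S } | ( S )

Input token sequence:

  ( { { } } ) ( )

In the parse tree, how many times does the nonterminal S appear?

4

[S [Q ( [S [Q { [S [Q { }]] }]] )] [S [Q ( )]]]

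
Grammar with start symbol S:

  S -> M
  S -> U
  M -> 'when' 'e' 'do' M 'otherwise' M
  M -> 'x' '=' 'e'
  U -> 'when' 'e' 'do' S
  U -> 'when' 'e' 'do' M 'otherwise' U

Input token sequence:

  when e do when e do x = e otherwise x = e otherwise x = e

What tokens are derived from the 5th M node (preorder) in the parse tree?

x = e

[S [M when e do [M when e do [M x = e] otherwise [M x = e]] otherwise [M x = e]]]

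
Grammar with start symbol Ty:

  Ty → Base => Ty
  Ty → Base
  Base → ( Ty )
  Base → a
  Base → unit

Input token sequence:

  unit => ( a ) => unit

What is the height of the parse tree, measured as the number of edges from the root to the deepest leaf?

5

[Ty [Base unit] => [Ty [Base ( [Ty [Base a]] )] => [Ty [Base unit]]]]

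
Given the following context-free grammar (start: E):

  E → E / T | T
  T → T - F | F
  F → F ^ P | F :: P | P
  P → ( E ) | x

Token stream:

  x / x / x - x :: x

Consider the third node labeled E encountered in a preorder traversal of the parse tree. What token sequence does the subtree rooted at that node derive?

[E [E [E [T [F [P x]]]] / [T [F [P x]]]] / [T [T [F [P x]]] - [F [F [P x]] :: [P x]]]]

x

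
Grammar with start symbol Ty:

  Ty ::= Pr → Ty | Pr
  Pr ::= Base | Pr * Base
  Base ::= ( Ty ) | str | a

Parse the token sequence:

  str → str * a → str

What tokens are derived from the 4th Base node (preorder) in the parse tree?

[Ty [Pr [Base str]] → [Ty [Pr [Pr [Base str]] * [Base a]] → [Ty [Pr [Base str]]]]]

str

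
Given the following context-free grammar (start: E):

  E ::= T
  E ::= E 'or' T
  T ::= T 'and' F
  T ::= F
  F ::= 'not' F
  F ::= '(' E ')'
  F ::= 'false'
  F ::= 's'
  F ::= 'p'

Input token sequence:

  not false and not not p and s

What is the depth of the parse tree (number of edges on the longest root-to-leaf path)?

6

[E [T [T [T [F not [F false]]] and [F not [F not [F p]]]] and [F s]]]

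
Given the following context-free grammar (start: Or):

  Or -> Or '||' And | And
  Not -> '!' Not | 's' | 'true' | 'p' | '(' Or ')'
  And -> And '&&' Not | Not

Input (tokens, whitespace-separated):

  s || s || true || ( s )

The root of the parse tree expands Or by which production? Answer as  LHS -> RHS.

[Or [Or [Or [Or [And [Not s]]] || [And [Not s]]] || [And [Not true]]] || [And [Not ( [Or [And [Not s]]] )]]]

Or -> Or '||' And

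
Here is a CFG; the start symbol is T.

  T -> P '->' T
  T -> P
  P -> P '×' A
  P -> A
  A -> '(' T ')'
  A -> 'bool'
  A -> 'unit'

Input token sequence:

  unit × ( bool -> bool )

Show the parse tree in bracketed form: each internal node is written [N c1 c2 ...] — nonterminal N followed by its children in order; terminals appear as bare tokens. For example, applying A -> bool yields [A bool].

T
P
P × A
A × A
unit × A
unit × ( T )
unit × ( P -> T )
unit × ( A -> T )
unit × ( bool -> T )
unit × ( bool -> P )
unit × ( bool -> A )
unit × ( bool -> bool )

[T [P [P [A unit]] × [A ( [T [P [A bool]] -> [T [P [A bool]]]] )]]]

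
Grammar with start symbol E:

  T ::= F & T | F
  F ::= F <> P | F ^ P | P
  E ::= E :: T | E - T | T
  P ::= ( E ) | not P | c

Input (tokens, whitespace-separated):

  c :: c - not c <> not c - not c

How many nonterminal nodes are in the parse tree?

[E [E [E [E [T [F [P c]]]] :: [T [F [P c]]]] - [T [F [F [P not [P c]]] <> [P not [P c]]]]] - [T [F [P not [P c]]]]]

21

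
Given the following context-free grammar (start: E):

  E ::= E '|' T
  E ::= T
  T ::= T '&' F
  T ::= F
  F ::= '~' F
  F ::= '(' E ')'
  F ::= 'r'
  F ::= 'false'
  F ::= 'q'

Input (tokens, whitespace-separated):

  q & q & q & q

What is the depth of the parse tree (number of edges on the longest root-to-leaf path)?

[E [T [T [T [T [F q]] & [F q]] & [F q]] & [F q]]]

6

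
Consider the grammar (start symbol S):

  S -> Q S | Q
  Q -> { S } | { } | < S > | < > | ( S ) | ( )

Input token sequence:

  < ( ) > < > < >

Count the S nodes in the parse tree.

[S [Q < [S [Q ( )]] >] [S [Q < >] [S [Q < >]]]]

4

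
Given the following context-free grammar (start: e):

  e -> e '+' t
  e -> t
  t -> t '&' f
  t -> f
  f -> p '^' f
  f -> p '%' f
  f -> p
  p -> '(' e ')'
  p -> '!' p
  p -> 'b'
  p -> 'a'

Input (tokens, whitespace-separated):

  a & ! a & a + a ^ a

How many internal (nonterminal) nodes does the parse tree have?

[e [e [t [t [t [f [p a]]] & [f [p ! [p a]]]] & [f [p a]]]] + [t [f [p a] ^ [f [p a]]]]]

17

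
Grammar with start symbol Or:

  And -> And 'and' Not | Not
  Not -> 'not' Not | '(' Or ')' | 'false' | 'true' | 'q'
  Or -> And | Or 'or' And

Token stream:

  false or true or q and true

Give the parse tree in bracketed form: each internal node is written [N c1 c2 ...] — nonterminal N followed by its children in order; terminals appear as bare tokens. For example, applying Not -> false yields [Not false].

Or
Or or And
Or or And or And
And or And or And
Not or And or And
false or And or And
false or Not or And
false or true or And
false or true or And and Not
false or true or Not and Not
false or true or q and Not
false or true or q and true

[Or [Or [Or [And [Not false]]] or [And [Not true]]] or [And [And [Not q]] and [Not true]]]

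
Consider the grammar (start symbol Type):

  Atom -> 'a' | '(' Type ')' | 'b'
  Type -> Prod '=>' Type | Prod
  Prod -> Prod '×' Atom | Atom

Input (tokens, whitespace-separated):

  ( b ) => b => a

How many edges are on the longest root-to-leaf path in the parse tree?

6

[Type [Prod [Atom ( [Type [Prod [Atom b]]] )]] => [Type [Prod [Atom b]] => [Type [Prod [Atom a]]]]]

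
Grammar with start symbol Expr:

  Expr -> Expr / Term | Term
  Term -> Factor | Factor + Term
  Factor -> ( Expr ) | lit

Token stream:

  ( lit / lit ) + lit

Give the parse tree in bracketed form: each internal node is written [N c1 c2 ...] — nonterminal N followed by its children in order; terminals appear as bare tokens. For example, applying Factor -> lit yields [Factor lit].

[Expr [Term [Factor ( [Expr [Expr [Term [Factor lit]]] / [Term [Factor lit]]] )] + [Term [Factor lit]]]]

Expr
Term
Factor + Term
( Expr ) + Term
( Expr / Term ) + Term
( Term / Term ) + Term
( Factor / Term ) + Term
( lit / Term ) + Term
( lit / Factor ) + Term
( lit / lit ) + Term
( lit / lit ) + Factor
( lit / lit ) + lit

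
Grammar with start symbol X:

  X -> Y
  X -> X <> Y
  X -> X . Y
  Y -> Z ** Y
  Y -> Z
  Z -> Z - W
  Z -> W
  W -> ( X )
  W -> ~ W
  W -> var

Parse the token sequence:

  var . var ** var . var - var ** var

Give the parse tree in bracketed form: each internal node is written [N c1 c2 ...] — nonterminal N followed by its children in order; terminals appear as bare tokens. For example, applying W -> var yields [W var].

X
X . Y
X . Y . Y
Y . Y . Y
Z . Y . Y
W . Y . Y
var . Y . Y
var . Z ** Y . Y
var . W ** Y . Y
var . var ** Y . Y
var . var ** Z . Y
var . var ** W . Y
var . var ** var . Y
var . var ** var . Z ** Y
var . var ** var . Z - W ** Y
var . var ** var . W - W ** Y
var . var ** var . var - W ** Y
var . var ** var . var - var ** Y
var . var ** var . var - var ** Z
var . var ** var . var - var ** W
var . var ** var . var - var ** var

[X [X [X [Y [Z [W var]]]] . [Y [Z [W var]] ** [Y [Z [W var]]]]] . [Y [Z [Z [W var]] - [W var]] ** [Y [Z [W var]]]]]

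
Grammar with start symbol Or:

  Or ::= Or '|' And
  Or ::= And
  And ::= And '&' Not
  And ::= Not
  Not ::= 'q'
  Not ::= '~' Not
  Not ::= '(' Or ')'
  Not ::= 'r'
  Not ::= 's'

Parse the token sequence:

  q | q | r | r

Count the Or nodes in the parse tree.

[Or [Or [Or [Or [And [Not q]]] | [And [Not q]]] | [And [Not r]]] | [And [Not r]]]

4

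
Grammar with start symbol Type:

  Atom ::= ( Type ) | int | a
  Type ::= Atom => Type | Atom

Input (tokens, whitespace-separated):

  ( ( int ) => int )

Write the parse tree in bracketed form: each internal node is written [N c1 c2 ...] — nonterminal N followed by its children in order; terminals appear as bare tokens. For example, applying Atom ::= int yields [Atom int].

[Type [Atom ( [Type [Atom ( [Type [Atom int]] )] => [Type [Atom int]]] )]]

Type
Atom
( Type )
( Atom => Type )
( ( Type ) => Type )
( ( Atom ) => Type )
( ( int ) => Type )
( ( int ) => Atom )
( ( int ) => int )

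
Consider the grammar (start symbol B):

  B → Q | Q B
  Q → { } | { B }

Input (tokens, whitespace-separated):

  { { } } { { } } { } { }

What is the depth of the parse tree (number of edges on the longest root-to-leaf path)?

[B [Q { [B [Q { }]] }] [B [Q { [B [Q { }]] }] [B [Q { }] [B [Q { }]]]]]

5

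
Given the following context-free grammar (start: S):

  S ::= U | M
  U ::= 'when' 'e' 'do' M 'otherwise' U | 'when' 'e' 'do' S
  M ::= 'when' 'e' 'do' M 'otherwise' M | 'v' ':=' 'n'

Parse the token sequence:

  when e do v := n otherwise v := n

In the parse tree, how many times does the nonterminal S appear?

1

[S [M when e do [M v := n] otherwise [M v := n]]]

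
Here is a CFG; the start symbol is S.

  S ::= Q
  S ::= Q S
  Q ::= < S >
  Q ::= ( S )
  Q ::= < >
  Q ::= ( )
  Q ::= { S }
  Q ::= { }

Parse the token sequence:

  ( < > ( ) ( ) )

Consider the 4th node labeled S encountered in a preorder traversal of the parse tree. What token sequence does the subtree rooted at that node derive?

( )

[S [Q ( [S [Q < >] [S [Q ( )] [S [Q ( )]]]] )]]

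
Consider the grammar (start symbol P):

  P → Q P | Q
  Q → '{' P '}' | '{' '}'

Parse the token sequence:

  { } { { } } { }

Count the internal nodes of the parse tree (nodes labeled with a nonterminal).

8

[P [Q { }] [P [Q { [P [Q { }]] }] [P [Q { }]]]]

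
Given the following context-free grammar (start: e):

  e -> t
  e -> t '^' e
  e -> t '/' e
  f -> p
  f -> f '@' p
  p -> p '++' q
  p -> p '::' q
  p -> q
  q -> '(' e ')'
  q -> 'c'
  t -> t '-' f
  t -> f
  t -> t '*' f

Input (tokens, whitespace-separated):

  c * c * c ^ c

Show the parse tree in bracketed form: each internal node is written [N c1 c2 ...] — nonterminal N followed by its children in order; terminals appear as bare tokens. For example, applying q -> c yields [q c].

[e [t [t [t [f [p [q c]]]] * [f [p [q c]]]] * [f [p [q c]]]] ^ [e [t [f [p [q c]]]]]]

e
t ^ e
t * f ^ e
t * f * f ^ e
f * f * f ^ e
p * f * f ^ e
q * f * f ^ e
c * f * f ^ e
c * p * f ^ e
c * q * f ^ e
c * c * f ^ e
c * c * p ^ e
c * c * q ^ e
c * c * c ^ e
c * c * c ^ t
c * c * c ^ f
c * c * c ^ p
c * c * c ^ q
c * c * c ^ c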